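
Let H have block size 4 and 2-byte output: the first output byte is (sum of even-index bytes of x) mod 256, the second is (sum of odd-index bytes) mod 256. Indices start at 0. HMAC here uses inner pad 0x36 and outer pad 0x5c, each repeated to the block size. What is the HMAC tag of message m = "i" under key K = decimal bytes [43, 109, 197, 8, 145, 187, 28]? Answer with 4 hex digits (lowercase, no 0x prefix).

6704

Key decimal bytes [43, 109, 197, 8, 145, 187, 28] = 2b 6d c5 08 91 bb 1c is 7 bytes > B = 4, so hash it first: H(key) = 9d 30, then zero-pad to 4 bytes: K' = 9d 30 00 00.
K' ⊕ ipad = ab 06 36 36.  K' ⊕ opad = c1 6c 5c 5c.
Inner input = (K'⊕ipad) ∥ m = ab 06 36 36 ∥ 69.
Inner hash: even-index sum = 330 mod 256 = 74; odd-index sum = 60 mod 256 = 60 → 4a 3c.
Outer input = (K'⊕opad) ∥ inner = c1 6c 5c 5c ∥ 4a 3c.
Outer hash (tag): even-index sum = 359 mod 256 = 103; odd-index sum = 260 mod 256 = 4 → 67 04.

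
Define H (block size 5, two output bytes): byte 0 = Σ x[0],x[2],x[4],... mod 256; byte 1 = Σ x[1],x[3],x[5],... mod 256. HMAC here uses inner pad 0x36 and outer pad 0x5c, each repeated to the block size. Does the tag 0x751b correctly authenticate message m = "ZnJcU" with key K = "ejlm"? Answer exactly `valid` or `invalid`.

Key "ejlm" = 65 6a 6c 6d is 4 bytes ≤ B = 5; zero-pad to 5 bytes: K' = 65 6a 6c 6d 00.
K' ⊕ ipad = 53 5c 5a 5b 36; K' ⊕ opad = 39 36 30 31 5c.
Inner hash: even-index sum = 436 mod 256 = 180; odd-index sum = 432 mod 256 = 176 → b4 b0.
Outer hash (recomputed tag): even-index sum = 373 mod 256 = 117; odd-index sum = 283 mod 256 = 27 → 75 1b.
Recomputed tag = 751b; claimed = 751b → match.

valid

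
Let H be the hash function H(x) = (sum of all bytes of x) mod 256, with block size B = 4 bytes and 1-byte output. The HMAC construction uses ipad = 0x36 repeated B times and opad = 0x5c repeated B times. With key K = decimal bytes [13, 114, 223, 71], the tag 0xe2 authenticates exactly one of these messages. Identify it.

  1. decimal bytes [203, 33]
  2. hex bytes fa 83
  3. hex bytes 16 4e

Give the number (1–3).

Key decimal bytes [13, 114, 223, 71] = 0d 72 df 47 is exactly B = 4 bytes: K' = 0d 72 df 47.
K' ⊕ ipad = 3b 44 e9 71; K' ⊕ opad = 51 2e 83 1b.
m1: inner = H(3b 44 e9 71 cb 21) = c5; tag = H(51 2e 83 1b c5) = e2 ← matches
m2: inner = H(3b 44 e9 71 fa 83) = 56; tag = H(51 2e 83 1b 56) = 73
m3: inner = H(3b 44 e9 71 16 4e) = 3d; tag = H(51 2e 83 1b 3d) = 5a

1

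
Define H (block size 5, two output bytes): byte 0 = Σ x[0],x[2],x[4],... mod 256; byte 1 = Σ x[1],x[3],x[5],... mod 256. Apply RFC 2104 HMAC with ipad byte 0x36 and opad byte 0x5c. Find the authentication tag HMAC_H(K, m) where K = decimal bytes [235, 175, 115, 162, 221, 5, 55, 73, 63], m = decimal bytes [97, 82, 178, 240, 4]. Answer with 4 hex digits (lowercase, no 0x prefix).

Key decimal bytes [235, 175, 115, 162, 221, 5, 55, 73, 63] = eb af 73 a2 dd 05 37 49 3f is 9 bytes > B = 5, so hash it first: H(key) = b1 9f, then zero-pad to 5 bytes: K' = b1 9f 00 00 00.
K' ⊕ ipad = 87 a9 36 36 36.  K' ⊕ opad = ed c3 5c 5c 5c.
Inner input = (K'⊕ipad) ∥ m = 87 a9 36 36 36 ∥ 61 52 b2 f0 04.
Inner hash: even-index sum = 565 mod 256 = 53; odd-index sum = 502 mod 256 = 246 → 35 f6.
Outer input = (K'⊕opad) ∥ inner = ed c3 5c 5c 5c ∥ 35 f6.
Outer hash (tag): even-index sum = 667 mod 256 = 155; odd-index sum = 340 mod 256 = 84 → 9b 54.

9b54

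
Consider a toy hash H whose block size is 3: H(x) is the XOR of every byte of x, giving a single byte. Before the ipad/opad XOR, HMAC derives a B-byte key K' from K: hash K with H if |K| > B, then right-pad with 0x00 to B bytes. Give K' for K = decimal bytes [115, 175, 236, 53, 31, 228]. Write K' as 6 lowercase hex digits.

fe0000

|K| = 6 > B = 3, so first hash the key.
H(K): XOR 73⊕af⊕ec⊕35⊕1f⊕e4 = fe.
Zero-pad H(K) = fe to 3 bytes: K' = fe 00 00.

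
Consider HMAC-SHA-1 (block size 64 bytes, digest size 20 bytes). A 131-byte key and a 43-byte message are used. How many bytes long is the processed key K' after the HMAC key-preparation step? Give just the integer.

Key is 131 > 64 bytes, so it is hashed to 20 bytes then zero-padded to 64: |K'| = 64.

64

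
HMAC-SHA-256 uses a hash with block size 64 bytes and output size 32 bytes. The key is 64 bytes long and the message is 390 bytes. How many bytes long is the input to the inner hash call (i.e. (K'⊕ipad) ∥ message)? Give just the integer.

454

Key is 64 ≤ 64 bytes, zero-padded: |K'| = 64.
Inner input = (K'⊕ipad) ∥ m → 64 + 390 = 454 bytes.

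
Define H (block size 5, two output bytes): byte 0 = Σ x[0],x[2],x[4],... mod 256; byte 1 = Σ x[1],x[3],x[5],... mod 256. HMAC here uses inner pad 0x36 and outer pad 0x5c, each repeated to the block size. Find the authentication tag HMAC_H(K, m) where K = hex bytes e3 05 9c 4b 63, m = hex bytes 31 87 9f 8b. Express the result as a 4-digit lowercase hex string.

Key hex bytes e3 05 9c 4b 63 is exactly B = 5 bytes: K' = e3 05 9c 4b 63.
K' ⊕ ipad = d5 33 aa 7d 55.  K' ⊕ opad = bf 59 c0 17 3f.
Inner input = (K'⊕ipad) ∥ m = d5 33 aa 7d 55 ∥ 31 87 9f 8b.
Inner hash: even-index sum = 742 mod 256 = 230; odd-index sum = 384 mod 256 = 128 → e6 80.
Outer input = (K'⊕opad) ∥ inner = bf 59 c0 17 3f ∥ e6 80.
Outer hash (tag): even-index sum = 574 mod 256 = 62; odd-index sum = 342 mod 256 = 86 → 3e 56.

3e56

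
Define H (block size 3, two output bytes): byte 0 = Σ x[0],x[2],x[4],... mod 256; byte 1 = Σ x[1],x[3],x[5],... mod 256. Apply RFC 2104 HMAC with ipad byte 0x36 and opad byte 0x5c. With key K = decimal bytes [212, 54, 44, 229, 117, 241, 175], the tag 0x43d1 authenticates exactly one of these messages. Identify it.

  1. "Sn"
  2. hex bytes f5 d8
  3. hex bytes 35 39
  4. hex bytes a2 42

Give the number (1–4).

3

Key decimal bytes [212, 54, 44, 229, 117, 241, 175] = d4 36 2c e5 75 f1 af is 7 bytes > B = 3, so hash it first: H(key) = 24 0c, then zero-pad to 3 bytes: K' = 24 0c 00.
K' ⊕ ipad = 12 3a 36; K' ⊕ opad = 78 50 5c.
m1: inner = H(12 3a 36 53 6e) = b6 8d; tag = H(78 50 5c b6 8d) = 6106
m2: inner = H(12 3a 36 f5 d8) = 20 2f; tag = H(78 50 5c 20 2f) = 0370
m3: inner = H(12 3a 36 35 39) = 81 6f; tag = H(78 50 5c 81 6f) = 43d1 ← matches
m4: inner = H(12 3a 36 a2 42) = 8a dc; tag = H(78 50 5c 8a dc) = b0da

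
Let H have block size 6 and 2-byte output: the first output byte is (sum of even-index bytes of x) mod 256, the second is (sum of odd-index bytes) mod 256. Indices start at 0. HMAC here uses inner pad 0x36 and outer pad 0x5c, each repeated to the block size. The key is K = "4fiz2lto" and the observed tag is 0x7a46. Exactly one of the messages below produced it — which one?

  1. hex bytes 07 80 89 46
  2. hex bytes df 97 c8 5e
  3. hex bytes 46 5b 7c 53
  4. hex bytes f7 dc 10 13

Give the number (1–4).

Key "4fiz2lto" = 34 66 69 7a 32 6c 74 6f is 8 bytes > B = 6, so hash it first: H(key) = 43 bb, then zero-pad to 6 bytes: K' = 43 bb 00 00 00 00.
K' ⊕ ipad = 75 8d 36 36 36 36; K' ⊕ opad = 1f e7 5c 5c 5c 5c.
m1: inner = H(75 8d 36 36 36 36 07 80 89 46) = 71 bf; tag = H(1f e7 5c 5c 5c 5c 71 bf) = 485e
m2: inner = H(75 8d 36 36 36 36 df 97 c8 5e) = 88 ee; tag = H(1f e7 5c 5c 5c 5c 88 ee) = 5f8d
m3: inner = H(75 8d 36 36 36 36 46 5b 7c 53) = a3 a7; tag = H(1f e7 5c 5c 5c 5c a3 a7) = 7a46 ← matches
m4: inner = H(75 8d 36 36 36 36 f7 dc 10 13) = e8 e8; tag = H(1f e7 5c 5c 5c 5c e8 e8) = bf87

3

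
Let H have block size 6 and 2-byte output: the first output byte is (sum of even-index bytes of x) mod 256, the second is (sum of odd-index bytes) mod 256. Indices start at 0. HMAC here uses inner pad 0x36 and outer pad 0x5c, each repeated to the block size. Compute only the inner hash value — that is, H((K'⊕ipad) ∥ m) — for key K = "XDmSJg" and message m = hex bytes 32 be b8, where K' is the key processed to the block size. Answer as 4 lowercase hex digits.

2fe6

Key "XDmSJg" = 58 44 6d 53 4a 67 is exactly B = 6 bytes: K' = 58 44 6d 53 4a 67.
K' ⊕ ipad = 6e 72 5b 65 7c 51.
Inner input = 6e 72 5b 65 7c 51 ∥ 32 be b8.
Inner hash: even-index sum = 559 mod 256 = 47; odd-index sum = 486 mod 256 = 230 → 2f e6.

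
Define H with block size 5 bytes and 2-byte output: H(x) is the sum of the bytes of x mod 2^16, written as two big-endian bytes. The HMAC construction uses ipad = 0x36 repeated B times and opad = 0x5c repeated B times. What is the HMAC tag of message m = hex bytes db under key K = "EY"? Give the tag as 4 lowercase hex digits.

0193

Key "EY" = 45 59 is 2 bytes ≤ B = 5; zero-pad to 5 bytes: K' = 45 59 00 00 00.
K' ⊕ ipad = 73 6f 36 36 36.  K' ⊕ opad = 19 05 5c 5c 5c.
Inner input = (K'⊕ipad) ∥ m = 73 6f 36 36 36 ∥ db.
Inner hash: sum = 115+111+54+54+54+219 = 607 → 02 5f.
Outer input = (K'⊕opad) ∥ inner = 19 05 5c 5c 5c ∥ 02 5f.
Outer hash (tag): sum = 25+5+92+92+92+2+95 = 403 → 01 93.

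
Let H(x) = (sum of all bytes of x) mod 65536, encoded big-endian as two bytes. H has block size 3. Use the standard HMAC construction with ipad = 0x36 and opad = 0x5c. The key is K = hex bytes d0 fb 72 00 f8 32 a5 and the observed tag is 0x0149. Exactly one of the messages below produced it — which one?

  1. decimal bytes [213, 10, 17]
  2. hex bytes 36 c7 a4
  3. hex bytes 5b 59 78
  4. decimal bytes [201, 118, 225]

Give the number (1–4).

Key hex bytes d0 fb 72 00 f8 32 a5 is 7 bytes > B = 3, so hash it first: H(key) = 04 0c, then zero-pad to 3 bytes: K' = 04 0c 00.
K' ⊕ ipad = 32 3a 36; K' ⊕ opad = 58 50 5c.
m1: inner = H(32 3a 36 d5 0a 11) = 01 92; tag = H(58 50 5c 01 92) = 0197
m2: inner = H(32 3a 36 36 c7 a4) = 02 43; tag = H(58 50 5c 02 43) = 0149 ← matches
m3: inner = H(32 3a 36 5b 59 78) = 01 ce; tag = H(58 50 5c 01 ce) = 01d3
m4: inner = H(32 3a 36 c9 76 e1) = 02 c2; tag = H(58 50 5c 02 c2) = 01c8

2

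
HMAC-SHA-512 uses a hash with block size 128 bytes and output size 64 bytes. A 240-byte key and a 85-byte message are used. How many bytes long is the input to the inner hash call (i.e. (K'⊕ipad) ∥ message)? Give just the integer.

213

Key is 240 > 128 bytes, so it is hashed to 64 bytes then zero-padded to 128: |K'| = 128.
Inner input = (K'⊕ipad) ∥ m → 128 + 85 = 213 bytes.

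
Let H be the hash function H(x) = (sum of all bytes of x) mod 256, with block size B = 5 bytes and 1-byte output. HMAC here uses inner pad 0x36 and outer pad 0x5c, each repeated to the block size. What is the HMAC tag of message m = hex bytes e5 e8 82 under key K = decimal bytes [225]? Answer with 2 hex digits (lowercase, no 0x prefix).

2b

Key decimal bytes [225] = e1 is 1 byte ≤ B = 5; zero-pad to 5 bytes: K' = e1 00 00 00 00.
K' ⊕ ipad = d7 36 36 36 36.  K' ⊕ opad = bd 5c 5c 5c 5c.
Inner input = (K'⊕ipad) ∥ m = d7 36 36 36 36 ∥ e5 e8 82.
Inner hash: sum = 215+54+54+54+54+229+232+130 = 1022; mod 256 = 254 → fe.
Outer input = (K'⊕opad) ∥ inner = bd 5c 5c 5c 5c ∥ fe.
Outer hash (tag): sum = 189+92+92+92+92+254 = 811; mod 256 = 43 → 2b.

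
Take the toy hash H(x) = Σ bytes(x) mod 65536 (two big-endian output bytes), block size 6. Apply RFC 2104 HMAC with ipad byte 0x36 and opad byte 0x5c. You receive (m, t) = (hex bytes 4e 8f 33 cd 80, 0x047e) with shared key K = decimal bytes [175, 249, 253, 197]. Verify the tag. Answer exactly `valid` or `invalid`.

Key decimal bytes [175, 249, 253, 197] = af f9 fd c5 is 4 bytes ≤ B = 6; zero-pad to 6 bytes: K' = af f9 fd c5 00 00.
K' ⊕ ipad = 99 cf cb f3 36 36; K' ⊕ opad = f3 a5 a1 99 5c 5c.
Inner hash: sum = 153+207+203+243+54+54+78+143+51+205+128 = 1519 → 05 ef.
Outer hash (recomputed tag): sum = 243+165+161+153+92+92+5+239 = 1150 → 04 7e.
Recomputed tag = 047e; claimed = 047e → match.

valid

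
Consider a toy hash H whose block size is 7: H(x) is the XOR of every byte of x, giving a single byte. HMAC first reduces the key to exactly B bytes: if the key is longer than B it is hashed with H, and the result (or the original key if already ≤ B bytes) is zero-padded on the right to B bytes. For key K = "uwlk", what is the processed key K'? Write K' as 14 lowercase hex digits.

75776c6b000000

Key "uwlk" = 75 77 6c 6b is 4 bytes ≤ B = 7; zero-pad to 7 bytes: K' = 75 77 6c 6b 00 00 00.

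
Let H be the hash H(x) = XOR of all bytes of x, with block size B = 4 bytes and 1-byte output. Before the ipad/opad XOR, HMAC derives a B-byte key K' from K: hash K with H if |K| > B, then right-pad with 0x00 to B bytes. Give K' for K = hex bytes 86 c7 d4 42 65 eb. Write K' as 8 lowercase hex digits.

59000000

|K| = 6 > B = 4, so first hash the key.
H(K): XOR 86⊕c7⊕d4⊕42⊕65⊕eb = 59.
Zero-pad H(K) = 59 to 4 bytes: K' = 59 00 00 00.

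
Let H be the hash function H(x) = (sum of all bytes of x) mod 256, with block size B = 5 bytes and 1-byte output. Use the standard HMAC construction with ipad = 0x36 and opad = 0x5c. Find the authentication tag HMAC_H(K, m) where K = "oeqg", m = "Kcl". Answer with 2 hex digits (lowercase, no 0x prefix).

Key "oeqg" = 6f 65 71 67 is 4 bytes ≤ B = 5; zero-pad to 5 bytes: K' = 6f 65 71 67 00.
K' ⊕ ipad = 59 53 47 51 36.  K' ⊕ opad = 33 39 2d 3b 5c.
Inner input = (K'⊕ipad) ∥ m = 59 53 47 51 36 ∥ 4b 63 6c.
Inner hash: sum = 89+83+71+81+54+75+99+108 = 660; mod 256 = 148 → 94.
Outer input = (K'⊕opad) ∥ inner = 33 39 2d 3b 5c ∥ 94.
Outer hash (tag): sum = 51+57+45+59+92+148 = 452; mod 256 = 196 → c4.

c4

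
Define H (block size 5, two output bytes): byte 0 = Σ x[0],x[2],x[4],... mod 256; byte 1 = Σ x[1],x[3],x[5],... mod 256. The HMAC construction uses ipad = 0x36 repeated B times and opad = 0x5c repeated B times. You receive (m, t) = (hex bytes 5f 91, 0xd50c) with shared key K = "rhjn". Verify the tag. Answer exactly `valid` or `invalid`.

Key "rhjn" = 72 68 6a 6e is 4 bytes ≤ B = 5; zero-pad to 5 bytes: K' = 72 68 6a 6e 00.
K' ⊕ ipad = 44 5e 5c 58 36; K' ⊕ opad = 2e 34 36 32 5c.
Inner hash: even-index sum = 359 mod 256 = 103; odd-index sum = 277 mod 256 = 21 → 67 15.
Outer hash (recomputed tag): even-index sum = 213 mod 256 = 213; odd-index sum = 205 mod 256 = 205 → d5 cd.
Recomputed tag = d5cd; claimed = d50c → mismatch.

invalid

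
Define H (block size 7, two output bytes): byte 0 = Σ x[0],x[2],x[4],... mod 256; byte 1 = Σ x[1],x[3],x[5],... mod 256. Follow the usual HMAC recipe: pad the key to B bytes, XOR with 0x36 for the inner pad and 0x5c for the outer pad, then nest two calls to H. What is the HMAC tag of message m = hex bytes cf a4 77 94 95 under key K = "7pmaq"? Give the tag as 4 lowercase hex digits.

d3d6

Key "7pmaq" = 37 70 6d 61 71 is 5 bytes ≤ B = 7; zero-pad to 7 bytes: K' = 37 70 6d 61 71 00 00.
K' ⊕ ipad = 01 46 5b 57 47 36 36.  K' ⊕ opad = 6b 2c 31 3d 2d 5c 5c.
Inner input = (K'⊕ipad) ∥ m = 01 46 5b 57 47 36 36 ∥ cf a4 77 94 95.
Inner hash: even-index sum = 529 mod 256 = 17; odd-index sum = 686 mod 256 = 174 → 11 ae.
Outer input = (K'⊕opad) ∥ inner = 6b 2c 31 3d 2d 5c 5c ∥ 11 ae.
Outer hash (tag): even-index sum = 467 mod 256 = 211; odd-index sum = 214 mod 256 = 214 → d3 d6.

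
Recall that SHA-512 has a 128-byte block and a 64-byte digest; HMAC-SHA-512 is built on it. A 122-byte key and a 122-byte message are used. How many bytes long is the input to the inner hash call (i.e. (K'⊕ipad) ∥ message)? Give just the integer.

250

Key is 122 ≤ 128 bytes, zero-padded: |K'| = 128.
Inner input = (K'⊕ipad) ∥ m → 128 + 122 = 250 bytes.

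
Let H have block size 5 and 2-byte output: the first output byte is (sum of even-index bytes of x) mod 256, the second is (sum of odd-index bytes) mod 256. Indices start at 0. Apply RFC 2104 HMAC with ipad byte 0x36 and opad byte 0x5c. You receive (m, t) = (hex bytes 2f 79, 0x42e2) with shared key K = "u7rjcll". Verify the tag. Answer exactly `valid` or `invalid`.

Key "u7rjcll" = 75 37 72 6a 63 6c 6c is 7 bytes > B = 5, so hash it first: H(key) = b6 0d, then zero-pad to 5 bytes: K' = b6 0d 00 00 00.
K' ⊕ ipad = 80 3b 36 36 36; K' ⊕ opad = ea 51 5c 5c 5c.
Inner hash: even-index sum = 357 mod 256 = 101; odd-index sum = 160 mod 256 = 160 → 65 a0.
Outer hash (recomputed tag): even-index sum = 578 mod 256 = 66; odd-index sum = 274 mod 256 = 18 → 42 12.
Recomputed tag = 4212; claimed = 42e2 → mismatch.

invalid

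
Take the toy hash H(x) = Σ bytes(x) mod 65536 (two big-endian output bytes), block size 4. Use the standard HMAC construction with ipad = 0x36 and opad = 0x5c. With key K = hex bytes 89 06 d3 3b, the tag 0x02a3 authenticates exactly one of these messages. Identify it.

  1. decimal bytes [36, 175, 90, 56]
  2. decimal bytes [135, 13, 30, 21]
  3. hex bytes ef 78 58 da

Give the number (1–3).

3

Key hex bytes 89 06 d3 3b is exactly B = 4 bytes: K' = 89 06 d3 3b.
K' ⊕ ipad = bf 30 e5 0d; K' ⊕ opad = d5 5a 8f 67.
m1: inner = H(bf 30 e5 0d 24 af 5a 38) = 03 46; tag = H(d5 5a 8f 67 03 46) = 026e
m2: inner = H(bf 30 e5 0d 87 0d 1e 15) = 02 a8; tag = H(d5 5a 8f 67 02 a8) = 02cf
m3: inner = H(bf 30 e5 0d ef 78 58 da) = 04 7a; tag = H(d5 5a 8f 67 04 7a) = 02a3 ← matches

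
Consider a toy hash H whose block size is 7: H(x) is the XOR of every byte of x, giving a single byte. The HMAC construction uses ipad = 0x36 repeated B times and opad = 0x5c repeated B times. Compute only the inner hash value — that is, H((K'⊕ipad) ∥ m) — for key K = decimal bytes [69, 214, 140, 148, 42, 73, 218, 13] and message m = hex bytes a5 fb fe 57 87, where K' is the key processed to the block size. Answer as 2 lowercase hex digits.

79

Key decimal bytes [69, 214, 140, 148, 42, 73, 218, 13] = 45 d6 8c 94 2a 49 da 0d is 8 bytes > B = 7, so hash it first: H(key) = 3f, then zero-pad to 7 bytes: K' = 3f 00 00 00 00 00 00.
K' ⊕ ipad = 09 36 36 36 36 36 36.
Inner input = 09 36 36 36 36 36 36 ∥ a5 fb fe 57 87.
Inner hash: XOR 09⊕36⊕36⊕36⊕36⊕36⊕36⊕a5⊕fb⊕fe⊕57⊕87 = 79.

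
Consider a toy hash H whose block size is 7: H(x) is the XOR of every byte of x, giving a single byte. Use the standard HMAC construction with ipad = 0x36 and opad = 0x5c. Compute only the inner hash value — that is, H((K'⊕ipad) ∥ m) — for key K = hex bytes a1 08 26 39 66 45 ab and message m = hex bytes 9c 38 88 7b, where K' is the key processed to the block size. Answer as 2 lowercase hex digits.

Key hex bytes a1 08 26 39 66 45 ab is exactly B = 7 bytes: K' = a1 08 26 39 66 45 ab.
K' ⊕ ipad = 97 3e 10 0f 50 73 9d.
Inner input = 97 3e 10 0f 50 73 9d ∥ 9c 38 88 7b.
Inner hash: XOR 97⊕3e⊕10⊕0f⊕50⊕73⊕9d⊕9c⊕38⊕88⊕7b = 5f.

5f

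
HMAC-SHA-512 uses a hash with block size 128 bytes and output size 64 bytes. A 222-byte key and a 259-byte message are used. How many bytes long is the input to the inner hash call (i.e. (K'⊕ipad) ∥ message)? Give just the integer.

Key is 222 > 128 bytes, so it is hashed to 64 bytes then zero-padded to 128: |K'| = 128.
Inner input = (K'⊕ipad) ∥ m → 128 + 259 = 387 bytes.

387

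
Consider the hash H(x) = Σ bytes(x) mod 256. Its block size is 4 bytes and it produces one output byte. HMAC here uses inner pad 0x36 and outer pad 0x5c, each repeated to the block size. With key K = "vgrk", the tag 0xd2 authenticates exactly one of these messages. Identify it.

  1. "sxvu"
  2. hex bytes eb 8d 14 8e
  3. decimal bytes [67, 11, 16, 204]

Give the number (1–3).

Key "vgrk" = 76 67 72 6b is exactly B = 4 bytes: K' = 76 67 72 6b.
K' ⊕ ipad = 40 51 44 5d; K' ⊕ opad = 2a 3b 2e 37.
m1: inner = H(40 51 44 5d 73 78 76 75) = 08; tag = H(2a 3b 2e 37 08) = d2 ← matches
m2: inner = H(40 51 44 5d eb 8d 14 8e) = 4c; tag = H(2a 3b 2e 37 4c) = 16
m3: inner = H(40 51 44 5d 43 0b 10 cc) = 5c; tag = H(2a 3b 2e 37 5c) = 26

1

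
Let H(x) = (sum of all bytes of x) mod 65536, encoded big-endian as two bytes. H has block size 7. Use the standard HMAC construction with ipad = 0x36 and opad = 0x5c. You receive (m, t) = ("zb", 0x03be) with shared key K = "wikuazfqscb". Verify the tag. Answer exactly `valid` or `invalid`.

invalid

Key "wikuazfqscb" = 77 69 6b 75 61 7a 66 71 73 63 62 is 11 bytes > B = 7, so hash it first: H(key) = 04 aa, then zero-pad to 7 bytes: K' = 04 aa 00 00 00 00 00.
K' ⊕ ipad = 32 9c 36 36 36 36 36; K' ⊕ opad = 58 f6 5c 5c 5c 5c 5c.
Inner hash: sum = 50+156+54+54+54+54+54+122+98 = 696 → 02 b8.
Outer hash (recomputed tag): sum = 88+246+92+92+92+92+92+2+184 = 980 → 03 d4.
Recomputed tag = 03d4; claimed = 03be → mismatch.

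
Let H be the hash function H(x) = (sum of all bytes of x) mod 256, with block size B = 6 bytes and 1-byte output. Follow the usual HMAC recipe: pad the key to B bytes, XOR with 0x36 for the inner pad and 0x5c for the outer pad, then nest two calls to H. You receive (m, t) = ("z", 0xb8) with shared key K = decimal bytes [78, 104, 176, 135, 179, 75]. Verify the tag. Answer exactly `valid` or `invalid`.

invalid

Key decimal bytes [78, 104, 176, 135, 179, 75] = 4e 68 b0 87 b3 4b is exactly B = 6 bytes: K' = 4e 68 b0 87 b3 4b.
K' ⊕ ipad = 78 5e 86 b1 85 7d; K' ⊕ opad = 12 34 ec db ef 17.
Inner hash: sum = 120+94+134+177+133+125+122 = 905; mod 256 = 137 → 89.
Outer hash (recomputed tag): sum = 18+52+236+219+239+23+137 = 924; mod 256 = 156 → 9c.
Recomputed tag = 9c; claimed = b8 → mismatch.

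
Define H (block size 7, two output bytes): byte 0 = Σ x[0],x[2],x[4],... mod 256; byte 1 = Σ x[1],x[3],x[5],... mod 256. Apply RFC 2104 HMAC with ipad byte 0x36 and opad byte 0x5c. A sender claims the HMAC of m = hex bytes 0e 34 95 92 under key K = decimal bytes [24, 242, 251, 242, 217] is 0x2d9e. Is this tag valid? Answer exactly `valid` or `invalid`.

Key decimal bytes [24, 242, 251, 242, 217] = 18 f2 fb f2 d9 is 5 bytes ≤ B = 7; zero-pad to 7 bytes: K' = 18 f2 fb f2 d9 00 00.
K' ⊕ ipad = 2e c4 cd c4 ef 36 36; K' ⊕ opad = 44 ae a7 ae 85 5c 5c.
Inner hash: even-index sum = 742 mod 256 = 230; odd-index sum = 609 mod 256 = 97 → e6 61.
Outer hash (recomputed tag): even-index sum = 557 mod 256 = 45; odd-index sum = 670 mod 256 = 158 → 2d 9e.
Recomputed tag = 2d9e; claimed = 2d9e → match.

valid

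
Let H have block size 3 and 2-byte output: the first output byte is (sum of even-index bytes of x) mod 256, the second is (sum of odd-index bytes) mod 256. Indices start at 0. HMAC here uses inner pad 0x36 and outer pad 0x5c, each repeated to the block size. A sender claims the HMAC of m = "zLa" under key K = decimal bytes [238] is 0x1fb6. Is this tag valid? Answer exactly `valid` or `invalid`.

valid

Key decimal bytes [238] = ee is 1 byte ≤ B = 3; zero-pad to 3 bytes: K' = ee 00 00.
K' ⊕ ipad = d8 36 36; K' ⊕ opad = b2 5c 5c.
Inner hash: even-index sum = 346 mod 256 = 90; odd-index sum = 273 mod 256 = 17 → 5a 11.
Outer hash (recomputed tag): even-index sum = 287 mod 256 = 31; odd-index sum = 182 mod 256 = 182 → 1f b6.
Recomputed tag = 1fb6; claimed = 1fb6 → match.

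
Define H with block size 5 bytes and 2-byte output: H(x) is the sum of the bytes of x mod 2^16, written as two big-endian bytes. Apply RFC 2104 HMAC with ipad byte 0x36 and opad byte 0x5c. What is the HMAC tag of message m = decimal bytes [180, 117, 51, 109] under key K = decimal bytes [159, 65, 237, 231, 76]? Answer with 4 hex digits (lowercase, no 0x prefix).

Key decimal bytes [159, 65, 237, 231, 76] = 9f 41 ed e7 4c is exactly B = 5 bytes: K' = 9f 41 ed e7 4c.
K' ⊕ ipad = a9 77 db d1 7a.  K' ⊕ opad = c3 1d b1 bb 10.
Inner input = (K'⊕ipad) ∥ m = a9 77 db d1 7a ∥ b4 75 33 6d.
Inner hash: sum = 169+119+219+209+122+180+117+51+109 = 1295 → 05 0f.
Outer input = (K'⊕opad) ∥ inner = c3 1d b1 bb 10 ∥ 05 0f.
Outer hash (tag): sum = 195+29+177+187+16+5+15 = 624 → 02 70.

0270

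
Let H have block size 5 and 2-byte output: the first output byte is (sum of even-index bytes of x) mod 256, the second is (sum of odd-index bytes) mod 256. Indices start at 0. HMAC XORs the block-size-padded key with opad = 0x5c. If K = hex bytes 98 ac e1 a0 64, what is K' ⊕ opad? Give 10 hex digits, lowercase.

Key hex bytes 98 ac e1 a0 64 is exactly B = 5 bytes: K' = 98 ac e1 a0 64.
XOR each byte with 0x5c: 98⊕5c=c4, ac⊕5c=f0, e1⊕5c=bd, a0⊕5c=fc, 64⊕5c=38.

c4f0bdfc38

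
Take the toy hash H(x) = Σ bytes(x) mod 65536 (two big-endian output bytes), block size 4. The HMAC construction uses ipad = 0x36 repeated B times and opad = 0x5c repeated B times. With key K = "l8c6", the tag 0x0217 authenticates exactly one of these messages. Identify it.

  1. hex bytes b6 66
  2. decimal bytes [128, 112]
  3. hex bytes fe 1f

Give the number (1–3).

1

Key "l8c6" = 6c 38 63 36 is exactly B = 4 bytes: K' = 6c 38 63 36.
K' ⊕ ipad = 5a 0e 55 00; K' ⊕ opad = 30 64 3f 6a.
m1: inner = H(5a 0e 55 00 b6 66) = 01 d9; tag = H(30 64 3f 6a 01 d9) = 0217 ← matches
m2: inner = H(5a 0e 55 00 80 70) = 01 ad; tag = H(30 64 3f 6a 01 ad) = 01eb
m3: inner = H(5a 0e 55 00 fe 1f) = 01 da; tag = H(30 64 3f 6a 01 da) = 0218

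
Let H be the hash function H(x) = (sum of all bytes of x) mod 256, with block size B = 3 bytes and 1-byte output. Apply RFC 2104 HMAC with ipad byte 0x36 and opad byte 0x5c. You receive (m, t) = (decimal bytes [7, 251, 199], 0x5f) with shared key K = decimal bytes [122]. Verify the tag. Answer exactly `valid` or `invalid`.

Key decimal bytes [122] = 7a is 1 byte ≤ B = 3; zero-pad to 3 bytes: K' = 7a 00 00.
K' ⊕ ipad = 4c 36 36; K' ⊕ opad = 26 5c 5c.
Inner hash: sum = 76+54+54+7+251+199 = 641; mod 256 = 129 → 81.
Outer hash (recomputed tag): sum = 38+92+92+129 = 351; mod 256 = 95 → 5f.
Recomputed tag = 5f; claimed = 5f → match.

valid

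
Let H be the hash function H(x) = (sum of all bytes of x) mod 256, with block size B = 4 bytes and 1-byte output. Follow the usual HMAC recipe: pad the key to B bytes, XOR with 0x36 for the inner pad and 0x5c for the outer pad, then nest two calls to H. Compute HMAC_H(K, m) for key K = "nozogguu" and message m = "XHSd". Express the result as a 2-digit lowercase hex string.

Key "nozogguu" = 6e 6f 7a 6f 67 67 75 75 is 8 bytes > B = 4, so hash it first: H(key) = 7e, then zero-pad to 4 bytes: K' = 7e 00 00 00.
K' ⊕ ipad = 48 36 36 36.  K' ⊕ opad = 22 5c 5c 5c.
Inner input = (K'⊕ipad) ∥ m = 48 36 36 36 ∥ 58 48 53 64.
Inner hash: sum = 72+54+54+54+88+72+83+100 = 577; mod 256 = 65 → 41.
Outer input = (K'⊕opad) ∥ inner = 22 5c 5c 5c ∥ 41.
Outer hash (tag): sum = 34+92+92+92+65 = 375; mod 256 = 119 → 77.

77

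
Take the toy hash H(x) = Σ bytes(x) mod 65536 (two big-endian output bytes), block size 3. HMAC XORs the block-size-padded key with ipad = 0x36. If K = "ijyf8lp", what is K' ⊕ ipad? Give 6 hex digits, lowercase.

34f036

Key "ijyf8lp" = 69 6a 79 66 38 6c 70 is 7 bytes > B = 3, so hash it first: H(key) = 02 c6, then zero-pad to 3 bytes: K' = 02 c6 00.
XOR each byte with 0x36: 02⊕36=34, c6⊕36=f0, 00⊕36=36.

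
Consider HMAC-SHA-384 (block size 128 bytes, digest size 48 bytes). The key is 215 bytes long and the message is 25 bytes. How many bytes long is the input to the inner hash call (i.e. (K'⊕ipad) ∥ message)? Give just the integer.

Key is 215 > 128 bytes, so it is hashed to 48 bytes then zero-padded to 128: |K'| = 128.
Inner input = (K'⊕ipad) ∥ m → 128 + 25 = 153 bytes.

153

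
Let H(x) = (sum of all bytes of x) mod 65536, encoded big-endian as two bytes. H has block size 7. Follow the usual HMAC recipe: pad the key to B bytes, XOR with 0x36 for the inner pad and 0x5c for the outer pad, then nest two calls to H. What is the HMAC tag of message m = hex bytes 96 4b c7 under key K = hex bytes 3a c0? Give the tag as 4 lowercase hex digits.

Key hex bytes 3a c0 is 2 bytes ≤ B = 7; zero-pad to 7 bytes: K' = 3a c0 00 00 00 00 00.
K' ⊕ ipad = 0c f6 36 36 36 36 36.  K' ⊕ opad = 66 9c 5c 5c 5c 5c 5c.
Inner input = (K'⊕ipad) ∥ m = 0c f6 36 36 36 36 36 ∥ 96 4b c7.
Inner hash: sum = 12+246+54+54+54+54+54+150+75+199 = 952 → 03 b8.
Outer input = (K'⊕opad) ∥ inner = 66 9c 5c 5c 5c 5c 5c ∥ 03 b8.
Outer hash (tag): sum = 102+156+92+92+92+92+92+3+184 = 905 → 03 89.

0389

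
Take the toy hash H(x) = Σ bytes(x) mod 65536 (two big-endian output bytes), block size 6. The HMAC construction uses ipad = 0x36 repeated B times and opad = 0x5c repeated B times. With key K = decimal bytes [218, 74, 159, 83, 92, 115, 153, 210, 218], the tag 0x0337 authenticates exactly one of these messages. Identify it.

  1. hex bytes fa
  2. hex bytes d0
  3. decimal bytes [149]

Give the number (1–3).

2

Key decimal bytes [218, 74, 159, 83, 92, 115, 153, 210, 218] = da 4a 9f 53 5c 73 99 d2 da is 9 bytes > B = 6, so hash it first: H(key) = 05 2a, then zero-pad to 6 bytes: K' = 05 2a 00 00 00 00.
K' ⊕ ipad = 33 1c 36 36 36 36; K' ⊕ opad = 59 76 5c 5c 5c 5c.
m1: inner = H(33 1c 36 36 36 36 fa) = 02 21; tag = H(59 76 5c 5c 5c 5c 02 21) = 0262
m2: inner = H(33 1c 36 36 36 36 d0) = 01 f7; tag = H(59 76 5c 5c 5c 5c 01 f7) = 0337 ← matches
m3: inner = H(33 1c 36 36 36 36 95) = 01 bc; tag = H(59 76 5c 5c 5c 5c 01 bc) = 02fc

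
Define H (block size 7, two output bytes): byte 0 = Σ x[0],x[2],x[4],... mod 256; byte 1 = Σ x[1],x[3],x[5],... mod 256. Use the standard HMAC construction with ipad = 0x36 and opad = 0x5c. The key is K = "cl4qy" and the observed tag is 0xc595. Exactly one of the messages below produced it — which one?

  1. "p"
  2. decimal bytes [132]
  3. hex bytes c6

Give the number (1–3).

3

Key "cl4qy" = 63 6c 34 71 79 is 5 bytes ≤ B = 7; zero-pad to 7 bytes: K' = 63 6c 34 71 79 00 00.
K' ⊕ ipad = 55 5a 02 47 4f 36 36; K' ⊕ opad = 3f 30 68 2d 25 5c 5c.
m1: inner = H(55 5a 02 47 4f 36 36 70) = dc 47; tag = H(3f 30 68 2d 25 5c 5c dc 47) = 6f95
m2: inner = H(55 5a 02 47 4f 36 36 84) = dc 5b; tag = H(3f 30 68 2d 25 5c 5c dc 5b) = 8395
m3: inner = H(55 5a 02 47 4f 36 36 c6) = dc 9d; tag = H(3f 30 68 2d 25 5c 5c dc 9d) = c595 ← matches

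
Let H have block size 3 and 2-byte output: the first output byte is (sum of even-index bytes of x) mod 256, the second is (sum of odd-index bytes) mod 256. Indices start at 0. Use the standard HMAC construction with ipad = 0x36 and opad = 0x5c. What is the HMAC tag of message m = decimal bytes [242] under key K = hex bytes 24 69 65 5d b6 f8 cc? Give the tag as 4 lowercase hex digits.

Key hex bytes 24 69 65 5d b6 f8 cc is 7 bytes > B = 3, so hash it first: H(key) = 0b be, then zero-pad to 3 bytes: K' = 0b be 00.
K' ⊕ ipad = 3d 88 36.  K' ⊕ opad = 57 e2 5c.
Inner input = (K'⊕ipad) ∥ m = 3d 88 36 ∥ f2.
Inner hash: even-index sum = 115 mod 256 = 115; odd-index sum = 378 mod 256 = 122 → 73 7a.
Outer input = (K'⊕opad) ∥ inner = 57 e2 5c ∥ 73 7a.
Outer hash (tag): even-index sum = 301 mod 256 = 45; odd-index sum = 341 mod 256 = 85 → 2d 55.

2d55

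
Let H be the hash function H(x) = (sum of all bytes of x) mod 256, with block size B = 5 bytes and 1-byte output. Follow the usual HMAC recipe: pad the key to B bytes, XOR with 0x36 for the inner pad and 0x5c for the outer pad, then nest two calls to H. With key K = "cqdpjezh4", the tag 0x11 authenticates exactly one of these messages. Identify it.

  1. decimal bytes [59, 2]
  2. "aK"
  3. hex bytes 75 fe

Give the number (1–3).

1

Key "cqdpjezh4" = 63 71 64 70 6a 65 7a 68 34 is 9 bytes > B = 5, so hash it first: H(key) = 8d, then zero-pad to 5 bytes: K' = 8d 00 00 00 00.
K' ⊕ ipad = bb 36 36 36 36; K' ⊕ opad = d1 5c 5c 5c 5c.
m1: inner = H(bb 36 36 36 36 3b 02) = d0; tag = H(d1 5c 5c 5c 5c d0) = 11 ← matches
m2: inner = H(bb 36 36 36 36 61 4b) = 3f; tag = H(d1 5c 5c 5c 5c 3f) = 80
m3: inner = H(bb 36 36 36 36 75 fe) = 06; tag = H(d1 5c 5c 5c 5c 06) = 47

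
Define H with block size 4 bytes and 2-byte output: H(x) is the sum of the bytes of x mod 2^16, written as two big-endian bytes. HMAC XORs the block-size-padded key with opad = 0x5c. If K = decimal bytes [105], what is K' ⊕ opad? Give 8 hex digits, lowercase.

Key decimal bytes [105] = 69 is 1 byte ≤ B = 4; zero-pad to 4 bytes: K' = 69 00 00 00.
XOR each byte with 0x5c: 69⊕5c=35, 00⊕5c=5c, 00⊕5c=5c, 00⊕5c=5c.

355c5c5c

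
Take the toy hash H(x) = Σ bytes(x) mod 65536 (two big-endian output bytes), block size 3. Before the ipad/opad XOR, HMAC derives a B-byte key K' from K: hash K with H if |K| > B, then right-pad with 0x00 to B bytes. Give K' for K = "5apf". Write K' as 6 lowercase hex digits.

016c00

|K| = 4 > B = 3, so first hash the key.
H(K): sum = 53+97+112+102 = 364 → 01 6c.
Zero-pad H(K) = 01 6c to 3 bytes: K' = 01 6c 00.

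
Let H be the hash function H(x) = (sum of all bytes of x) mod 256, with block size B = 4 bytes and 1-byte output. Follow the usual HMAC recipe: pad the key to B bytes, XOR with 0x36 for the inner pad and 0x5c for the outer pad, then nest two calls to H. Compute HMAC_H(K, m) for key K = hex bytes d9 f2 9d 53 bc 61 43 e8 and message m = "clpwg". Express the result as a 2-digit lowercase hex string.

Key hex bytes d9 f2 9d 53 bc 61 43 e8 is 8 bytes > B = 4, so hash it first: H(key) = 03, then zero-pad to 4 bytes: K' = 03 00 00 00.
K' ⊕ ipad = 35 36 36 36.  K' ⊕ opad = 5f 5c 5c 5c.
Inner input = (K'⊕ipad) ∥ m = 35 36 36 36 ∥ 63 6c 70 77 67.
Inner hash: sum = 53+54+54+54+99+108+112+119+103 = 756; mod 256 = 244 → f4.
Outer input = (K'⊕opad) ∥ inner = 5f 5c 5c 5c ∥ f4.
Outer hash (tag): sum = 95+92+92+92+244 = 615; mod 256 = 103 → 67.

67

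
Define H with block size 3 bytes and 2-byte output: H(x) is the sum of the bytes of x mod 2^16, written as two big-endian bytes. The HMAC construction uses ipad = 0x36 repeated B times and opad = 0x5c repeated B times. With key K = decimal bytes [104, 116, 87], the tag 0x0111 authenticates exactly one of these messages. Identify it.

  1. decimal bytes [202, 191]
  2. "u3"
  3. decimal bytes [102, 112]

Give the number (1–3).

Key decimal bytes [104, 116, 87] = 68 74 57 is exactly B = 3 bytes: K' = 68 74 57.
K' ⊕ ipad = 5e 42 61; K' ⊕ opad = 34 28 0b.
m1: inner = H(5e 42 61 ca bf) = 02 8a; tag = H(34 28 0b 02 8a) = 00f3
m2: inner = H(5e 42 61 75 33) = 01 a9; tag = H(34 28 0b 01 a9) = 0111 ← matches
m3: inner = H(5e 42 61 66 70) = 01 d7; tag = H(34 28 0b 01 d7) = 013f

2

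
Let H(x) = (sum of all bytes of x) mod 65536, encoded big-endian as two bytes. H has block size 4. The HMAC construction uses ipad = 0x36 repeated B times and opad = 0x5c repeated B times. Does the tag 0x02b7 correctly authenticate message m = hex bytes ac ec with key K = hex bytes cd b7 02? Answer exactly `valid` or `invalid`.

Key hex bytes cd b7 02 is 3 bytes ≤ B = 4; zero-pad to 4 bytes: K' = cd b7 02 00.
K' ⊕ ipad = fb 81 34 36; K' ⊕ opad = 91 eb 5e 5c.
Inner hash: sum = 251+129+52+54+172+236 = 894 → 03 7e.
Outer hash (recomputed tag): sum = 145+235+94+92+3+126 = 695 → 02 b7.
Recomputed tag = 02b7; claimed = 02b7 → match.

valid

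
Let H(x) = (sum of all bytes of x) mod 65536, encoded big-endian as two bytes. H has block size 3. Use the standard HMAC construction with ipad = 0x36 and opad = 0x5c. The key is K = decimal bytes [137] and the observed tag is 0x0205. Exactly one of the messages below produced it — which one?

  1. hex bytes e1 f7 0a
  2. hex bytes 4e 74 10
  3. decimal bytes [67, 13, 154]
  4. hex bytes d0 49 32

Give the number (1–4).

Key decimal bytes [137] = 89 is 1 byte ≤ B = 3; zero-pad to 3 bytes: K' = 89 00 00.
K' ⊕ ipad = bf 36 36; K' ⊕ opad = d5 5c 5c.
m1: inner = H(bf 36 36 e1 f7 0a) = 03 0d; tag = H(d5 5c 5c 03 0d) = 019d
m2: inner = H(bf 36 36 4e 74 10) = 01 fd; tag = H(d5 5c 5c 01 fd) = 028b
m3: inner = H(bf 36 36 43 0d 9a) = 02 15; tag = H(d5 5c 5c 02 15) = 01a4
m4: inner = H(bf 36 36 d0 49 32) = 02 76; tag = H(d5 5c 5c 02 76) = 0205 ← matches

4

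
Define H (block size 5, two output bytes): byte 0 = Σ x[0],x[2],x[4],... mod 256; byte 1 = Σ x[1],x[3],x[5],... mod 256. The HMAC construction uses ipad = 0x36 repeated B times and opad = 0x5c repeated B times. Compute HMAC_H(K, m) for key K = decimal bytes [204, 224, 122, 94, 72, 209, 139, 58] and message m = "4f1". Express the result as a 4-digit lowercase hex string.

1772

Key decimal bytes [204, 224, 122, 94, 72, 209, 139, 58] = cc e0 7a 5e 48 d1 8b 3a is 8 bytes > B = 5, so hash it first: H(key) = 19 49, then zero-pad to 5 bytes: K' = 19 49 00 00 00.
K' ⊕ ipad = 2f 7f 36 36 36.  K' ⊕ opad = 45 15 5c 5c 5c.
Inner input = (K'⊕ipad) ∥ m = 2f 7f 36 36 36 ∥ 34 66 31.
Inner hash: even-index sum = 257 mod 256 = 1; odd-index sum = 282 mod 256 = 26 → 01 1a.
Outer input = (K'⊕opad) ∥ inner = 45 15 5c 5c 5c ∥ 01 1a.
Outer hash (tag): even-index sum = 279 mod 256 = 23; odd-index sum = 114 mod 256 = 114 → 17 72.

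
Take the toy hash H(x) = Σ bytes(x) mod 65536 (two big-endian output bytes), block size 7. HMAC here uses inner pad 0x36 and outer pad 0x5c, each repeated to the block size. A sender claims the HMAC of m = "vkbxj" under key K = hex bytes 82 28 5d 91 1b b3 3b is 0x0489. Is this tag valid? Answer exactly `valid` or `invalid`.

valid

Key hex bytes 82 28 5d 91 1b b3 3b is exactly B = 7 bytes: K' = 82 28 5d 91 1b b3 3b.
K' ⊕ ipad = b4 1e 6b a7 2d 85 0d; K' ⊕ opad = de 74 01 cd 47 ef 67.
Inner hash: sum = 180+30+107+167+45+133+13+118+107+98+120+106 = 1224 → 04 c8.
Outer hash (recomputed tag): sum = 222+116+1+205+71+239+103+4+200 = 1161 → 04 89.
Recomputed tag = 0489; claimed = 0489 → match.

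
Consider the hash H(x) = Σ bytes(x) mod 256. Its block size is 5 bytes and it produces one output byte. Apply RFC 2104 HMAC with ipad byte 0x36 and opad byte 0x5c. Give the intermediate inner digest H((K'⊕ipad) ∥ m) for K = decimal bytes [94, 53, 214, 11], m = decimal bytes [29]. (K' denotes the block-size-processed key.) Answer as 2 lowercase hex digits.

db

Key decimal bytes [94, 53, 214, 11] = 5e 35 d6 0b is 4 bytes ≤ B = 5; zero-pad to 5 bytes: K' = 5e 35 d6 0b 00.
K' ⊕ ipad = 68 03 e0 3d 36.
Inner input = 68 03 e0 3d 36 ∥ 1d.
Inner hash: sum = 104+3+224+61+54+29 = 475; mod 256 = 219 → db.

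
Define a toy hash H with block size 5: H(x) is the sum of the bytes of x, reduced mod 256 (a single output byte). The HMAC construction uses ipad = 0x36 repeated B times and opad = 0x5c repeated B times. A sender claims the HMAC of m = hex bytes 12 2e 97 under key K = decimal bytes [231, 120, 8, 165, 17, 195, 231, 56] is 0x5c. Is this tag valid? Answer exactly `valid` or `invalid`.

invalid

Key decimal bytes [231, 120, 8, 165, 17, 195, 231, 56] = e7 78 08 a5 11 c3 e7 38 is 8 bytes > B = 5, so hash it first: H(key) = ff, then zero-pad to 5 bytes: K' = ff 00 00 00 00.
K' ⊕ ipad = c9 36 36 36 36; K' ⊕ opad = a3 5c 5c 5c 5c.
Inner hash: sum = 201+54+54+54+54+18+46+151 = 632; mod 256 = 120 → 78.
Outer hash (recomputed tag): sum = 163+92+92+92+92+120 = 651; mod 256 = 139 → 8b.
Recomputed tag = 8b; claimed = 5c → mismatch.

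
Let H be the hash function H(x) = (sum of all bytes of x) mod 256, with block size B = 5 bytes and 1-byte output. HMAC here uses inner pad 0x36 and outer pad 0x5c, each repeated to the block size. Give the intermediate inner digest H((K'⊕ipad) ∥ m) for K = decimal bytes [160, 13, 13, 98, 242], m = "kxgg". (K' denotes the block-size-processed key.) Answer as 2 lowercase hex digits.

Key decimal bytes [160, 13, 13, 98, 242] = a0 0d 0d 62 f2 is exactly B = 5 bytes: K' = a0 0d 0d 62 f2.
K' ⊕ ipad = 96 3b 3b 54 c4.
Inner input = 96 3b 3b 54 c4 ∥ 6b 78 67 67.
Inner hash: sum = 150+59+59+84+196+107+120+103+103 = 981; mod 256 = 213 → d5.

d5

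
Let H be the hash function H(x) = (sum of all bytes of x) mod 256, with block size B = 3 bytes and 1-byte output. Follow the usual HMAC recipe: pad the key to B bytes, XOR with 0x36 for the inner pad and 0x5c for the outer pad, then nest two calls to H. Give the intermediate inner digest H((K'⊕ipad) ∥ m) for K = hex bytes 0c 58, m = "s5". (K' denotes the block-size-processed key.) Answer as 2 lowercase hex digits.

86

Key hex bytes 0c 58 is 2 bytes ≤ B = 3; zero-pad to 3 bytes: K' = 0c 58 00.
K' ⊕ ipad = 3a 6e 36.
Inner input = 3a 6e 36 ∥ 73 35.
Inner hash: sum = 58+110+54+115+53 = 390; mod 256 = 134 → 86.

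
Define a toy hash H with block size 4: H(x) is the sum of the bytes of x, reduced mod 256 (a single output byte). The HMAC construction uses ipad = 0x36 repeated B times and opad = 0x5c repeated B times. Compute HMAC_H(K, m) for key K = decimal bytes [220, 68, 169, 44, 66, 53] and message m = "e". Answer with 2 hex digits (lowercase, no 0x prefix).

Key decimal bytes [220, 68, 169, 44, 66, 53] = dc 44 a9 2c 42 35 is 6 bytes > B = 4, so hash it first: H(key) = 6c, then zero-pad to 4 bytes: K' = 6c 00 00 00.
K' ⊕ ipad = 5a 36 36 36.  K' ⊕ opad = 30 5c 5c 5c.
Inner input = (K'⊕ipad) ∥ m = 5a 36 36 36 ∥ 65.
Inner hash: sum = 90+54+54+54+101 = 353; mod 256 = 97 → 61.
Outer input = (K'⊕opad) ∥ inner = 30 5c 5c 5c ∥ 61.
Outer hash (tag): sum = 48+92+92+92+97 = 421; mod 256 = 165 → a5.

a5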